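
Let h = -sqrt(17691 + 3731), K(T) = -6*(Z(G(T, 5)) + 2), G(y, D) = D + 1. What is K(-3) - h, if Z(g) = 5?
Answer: -42 + sqrt(21422) ≈ 104.36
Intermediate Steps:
G(y, D) = 1 + D
K(T) = -42 (K(T) = -6*(5 + 2) = -6*7 = -42)
h = -sqrt(21422) ≈ -146.36
K(-3) - h = -42 - (-1)*sqrt(21422) = -42 + sqrt(21422)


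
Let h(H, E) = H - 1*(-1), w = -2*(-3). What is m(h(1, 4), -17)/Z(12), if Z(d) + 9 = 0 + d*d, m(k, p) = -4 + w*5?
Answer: 26/135 ≈ 0.19259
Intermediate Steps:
w = 6
h(H, E) = 1 + H (h(H, E) = H + 1 = 1 + H)
m(k, p) = 26 (m(k, p) = -4 + 6*5 = -4 + 30 = 26)
Z(d) = -9 + d² (Z(d) = -9 + (0 + d*d) = -9 + (0 + d²) = -9 + d²)
m(h(1, 4), -17)/Z(12) = 26/(-9 + 12²) = 26/(-9 + 144) = 26/135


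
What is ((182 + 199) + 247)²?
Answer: 394384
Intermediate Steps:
((182 + 199) + 247)² = (381 + 247)² = 628² = 394384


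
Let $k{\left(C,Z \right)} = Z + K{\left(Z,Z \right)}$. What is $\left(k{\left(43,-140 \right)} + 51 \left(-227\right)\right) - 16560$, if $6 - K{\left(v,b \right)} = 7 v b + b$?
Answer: $-165331$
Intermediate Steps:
$K{\left(v,b \right)} = 6 - b - 7 b v$ ($K{\left(v,b \right)} = 6 - \left(7 v b + b\right) = 6 - \left(7 b v + b\right) = 6 - \left(b + 7 b v\right) = 6 - b - 7 b v$)
$k{\left(C,Z \right)} = 6 - 7 Z^{2}$ ($k{\left(C,Z \right)} = Z - \left(-6 + Z + 7 Z Z\right) = Z - \left(-6 + Z + 7 Z^{2}\right) = 6 - 7 Z^{2}$)
$\left(k{\left(43,-140 \right)} + 51 \left(-227\right)\right) - 16560 = \left(\left(6 - 7 \left(-140\right)^{2}\right) + 51 \left(-227\right)\right) - 16560 = \left(\left(6 - 137200\right) - 11577\right) - 16560 = \left(-137194 - 11577\right) - 16560 = -148771 - 16560 = -165331$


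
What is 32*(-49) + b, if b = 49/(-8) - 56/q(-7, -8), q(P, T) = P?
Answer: -12529/8 ≈ -1566.1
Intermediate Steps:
b = 15/8 (b = 49/(-8) - 56/(-7) = 49*(-1/8) - 56*(-1/7) = -49/8 + 8 = 15/8 ≈ 1.8750)
32*(-49) + b = 32*(-49) + 15/8 = -1568 + 15/8 = -12529/8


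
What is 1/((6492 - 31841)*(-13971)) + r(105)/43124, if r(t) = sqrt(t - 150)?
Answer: 1/354150879 + 3*I*sqrt(5)/43124 ≈ 2.8237e-9 + 0.00015556*I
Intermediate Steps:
r(t) = sqrt(-150 + t)
1/((6492 - 31841)*(-13971)) + r(105)/43124 = 1/((6492 - 31841)*(-13971)) + sqrt(-150 + 105)/43124 = -1/13971/(-25349) + sqrt(-45)*(1/43124) = -1/25349*(-1/13971) + (3*I*sqrt(5))*(1/43124) = 1/354150879 + 3*I*sqrt(5)/43124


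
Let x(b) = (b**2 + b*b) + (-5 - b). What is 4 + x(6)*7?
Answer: 431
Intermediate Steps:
x(b) = -5 - b + 2*b**2 (x(b) = (b**2 + b**2) + (-5 - b) = 2*b**2 + (-5 - b) = -5 - b + 2*b**2)
4 + x(6)*7 = 4 + (-5 - 1*6 + 2*6**2)*7 = 4 + (-5 - 6 + 2*36)*7 = 4 + (-5 - 6 + 72)*7 = 4 + 61*7 = 4 + 427 = 431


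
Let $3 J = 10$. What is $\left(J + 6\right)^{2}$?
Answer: $\frac{784}{9} \approx 87.111$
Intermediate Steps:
$J = \frac{10}{3}$ ($J = \frac{1}{3} \cdot 10 = \frac{10}{3} \approx 3.3333$)
$\left(J + 6\right)^{2} = \left(\frac{10}{3} + 6\right)^{2} = \left(\frac{28}{3}\right)^{2} = \frac{784}{9}$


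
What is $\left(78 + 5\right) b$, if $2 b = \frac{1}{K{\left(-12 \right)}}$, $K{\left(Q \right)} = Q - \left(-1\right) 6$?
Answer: $- \frac{83}{12} \approx -6.9167$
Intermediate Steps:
$K{\left(Q \right)} = 6 + Q$ ($K{\left(Q \right)} = Q - -6 = Q + 6 = 6 + Q$)
$b = - \frac{1}{12}$ ($b = \frac{1}{2 \left(6 - 12\right)} = \frac{1}{2 \left(-6\right)} = \frac{1}{2} \left(- \frac{1}{6}\right) = - \frac{1}{12} \approx -0.083333$)
$\left(78 + 5\right) b = \left(78 + 5\right) \left(- \frac{1}{12}\right) = 83 \left(- \frac{1}{12}\right) = - \frac{83}{12}$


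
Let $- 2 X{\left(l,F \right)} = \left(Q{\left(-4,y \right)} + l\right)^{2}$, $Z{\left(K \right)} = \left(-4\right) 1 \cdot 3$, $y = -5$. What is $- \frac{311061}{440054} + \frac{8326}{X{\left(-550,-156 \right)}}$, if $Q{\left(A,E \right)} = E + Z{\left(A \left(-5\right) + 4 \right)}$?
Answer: $- \frac{107330469037}{141472520406} \approx -0.75867$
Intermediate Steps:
$Z{\left(K \right)} = -12$ ($Z{\left(K \right)} = \left(-4\right) 3 = -12$)
$Q{\left(A,E \right)} = -12 + E$ ($Q{\left(A,E \right)} = E - 12 = -12 + E$)
$X{\left(l,F \right)} = - \frac{\left(-17 + l\right)^{2}}{2}$ ($X{\left(l,F \right)} = - \frac{\left(\left(-12 - 5\right) + l\right)^{2}}{2} = - \frac{\left(-17 + l\right)^{2}}{2}$)
$- \frac{311061}{440054} + \frac{8326}{X{\left(-550,-156 \right)}} = - \frac{311061}{440054} + \frac{8326}{\left(- \frac{1}{2}\right) \left(-17 - 550\right)^{2}} = \left(-311061\right) \frac{1}{440054} + \frac{8326}{\left(- \frac{1}{2}\right) \left(-567\right)^{2}} = - \frac{311061}{440054} + \frac{8326}{\left(- \frac{1}{2}\right) 321489} = - \frac{311061}{440054} + \frac{8326}{- \frac{321489}{2}} = - \frac{311061}{440054} + 8326 \left(- \frac{2}{321489}\right) = - \frac{311061}{440054} - \frac{16652}{321489} = - \frac{107330469037}{141472520406}$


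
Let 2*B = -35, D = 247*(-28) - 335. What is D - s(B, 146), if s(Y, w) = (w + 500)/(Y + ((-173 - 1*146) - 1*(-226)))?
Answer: -94187/13 ≈ -7245.2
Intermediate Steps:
D = -7251 (D = -6916 - 335 = -7251)
B = -35/2 (B = (½)*(-35) = -35/2 ≈ -17.500)
s(Y, w) = (500 + w)/(-93 + Y) (s(Y, w) = (500 + w)/(Y + ((-173 - 146) + 226)) = (500 + w)/(Y + (-319 + 226)) = (500 + w)/(Y - 93) = (500 + w)/(-93 + Y))
D - s(B, 146) = -7251 - (500 + 146)/(-93 - 35/2) = -7251 - 646/(-221/2) = -7251 - (-2)*646/221 = -7251 - 1*(-76/13) = -7251 + 76/13 = -94187/13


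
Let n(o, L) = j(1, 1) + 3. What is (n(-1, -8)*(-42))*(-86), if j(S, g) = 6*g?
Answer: 32508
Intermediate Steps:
n(o, L) = 9 (n(o, L) = 6*1 + 3 = 6 + 3 = 9)
(n(-1, -8)*(-42))*(-86) = (9*(-42))*(-86) = -378*(-86) = 32508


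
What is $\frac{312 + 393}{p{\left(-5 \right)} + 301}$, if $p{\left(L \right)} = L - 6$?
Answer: $\frac{141}{58} \approx 2.431$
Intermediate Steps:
$p{\left(L \right)} = -6 + L$ ($p{\left(L \right)} = L - 6 = -6 + L$)
$\frac{312 + 393}{p{\left(-5 \right)} + 301} = \frac{312 + 393}{\left(-6 - 5\right) + 301} = \frac{705}{-11 + 301} = \frac{705}{290} = 705 \cdot \frac{1}{290} = \frac{141}{58}$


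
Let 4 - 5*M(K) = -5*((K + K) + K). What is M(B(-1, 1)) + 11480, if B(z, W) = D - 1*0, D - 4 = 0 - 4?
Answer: 57404/5 ≈ 11481.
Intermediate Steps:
D = 0 (D = 4 + (0 - 4) = 4 - 4 = 0)
B(z, W) = 0 (B(z, W) = 0 - 1*0 = 0 + 0 = 0)
M(K) = 4/5 + 3*K (M(K) = 4/5 - (-1)*((K + K) + K) = 4/5 - (-1)*(2*K + K) = 4/5 - (-1)*3*K = 4/5 - (-3)*K = 4/5 + 3*K)
M(B(-1, 1)) + 11480 = (4/5 + 3*0) + 11480 = (4/5 + 0) + 11480 = 4/5 + 11480 = 57404/5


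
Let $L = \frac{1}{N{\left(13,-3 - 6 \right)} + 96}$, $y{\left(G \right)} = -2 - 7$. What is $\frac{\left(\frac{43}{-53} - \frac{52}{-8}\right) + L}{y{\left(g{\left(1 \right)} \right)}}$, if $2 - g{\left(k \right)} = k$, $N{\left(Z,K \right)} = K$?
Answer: $- \frac{52567}{82998} \approx -0.63335$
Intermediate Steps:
$g{\left(k \right)} = 2 - k$
$y{\left(G \right)} = -9$ ($y{\left(G \right)} = -2 - 7 = -9$)
$L = \frac{1}{87}$ ($L = \frac{1}{\left(-3 - 6\right) + 96} = \frac{1}{-9 + 96} = \frac{1}{87} \approx 0.011494$)
$\frac{\left(\frac{43}{-53} - \frac{52}{-8}\right) + L}{y{\left(g{\left(1 \right)} \right)}} = \frac{\left(\frac{43}{-53} - \frac{52}{-8}\right) + \frac{1}{87}}{-9} = \left(\left(43 \left(- \frac{1}{53}\right) - - \frac{13}{2}\right) + \frac{1}{87}\right) \left(- \frac{1}{9}\right) = \left(\left(- \frac{43}{53} + \frac{13}{2}\right) + \frac{1}{87}\right) \left(- \frac{1}{9}\right) = \left(\frac{603}{106} + \frac{1}{87}\right) \left(- \frac{1}{9}\right) = \frac{52567}{9222} \left(- \frac{1}{9}\right) = - \frac{52567}{82998}$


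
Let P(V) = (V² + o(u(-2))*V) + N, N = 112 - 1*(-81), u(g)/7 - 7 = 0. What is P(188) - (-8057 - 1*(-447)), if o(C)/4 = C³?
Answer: 88515195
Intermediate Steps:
u(g) = 49 (u(g) = 49 + 7*0 = 49 + 0 = 49)
o(C) = 4*C³
N = 193 (N = 112 + 81 = 193)
P(V) = 193 + V² + 470596*V (P(V) = (V² + (4*49³)*V) + 193 = (V² + (4*117649)*V) + 193 = (V² + 470596*V) + 193 = 193 + V² + 470596*V)
P(188) - (-8057 - 1*(-447)) = (193 + 188² + 470596*188) - (-8057 - 1*(-447)) = (193 + 35344 + 88472048) - (-8057 + 447) = 88507585 - 1*(-7610) = 88507585 + 7610 = 88515195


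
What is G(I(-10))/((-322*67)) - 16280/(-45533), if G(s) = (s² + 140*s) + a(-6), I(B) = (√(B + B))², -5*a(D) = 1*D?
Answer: 1151123201/2455822355 ≈ 0.46873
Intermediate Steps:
a(D) = -D/5
I(B) = 2*B (I(B) = (√(2*B))² = (√2*√B)² = 2*B)
G(s) = 6/5 + s² + 140*s (G(s) = (s² + 140*s) - ⅕*(-6) = (s² + 140*s) + 6/5 = 6/5 + s² + 140*s)
G(I(-10))/((-322*67)) - 16280/(-45533) = (6/5 + (2*(-10))² + 140*(2*(-10)))/((-322*67)) - 16280/(-45533) = (6/5 + (-20)² + 140*(-20))/(-21574) - 16280*(-1/45533) = (6/5 + 400 - 2800)*(-1/21574) + 16280/45533 = -11994/5*(-1/21574) + 16280/45533 = 5997/53935 + 16280/45533 = 1151123201/2455822355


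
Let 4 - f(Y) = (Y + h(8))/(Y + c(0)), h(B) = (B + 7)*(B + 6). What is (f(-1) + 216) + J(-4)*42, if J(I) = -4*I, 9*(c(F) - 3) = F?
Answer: 1575/2 ≈ 787.50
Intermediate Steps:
c(F) = 3 + F/9
h(B) = (6 + B)*(7 + B) (h(B) = (7 + B)*(6 + B) = (6 + B)*(7 + B))
f(Y) = 4 - (210 + Y)/(3 + Y) (f(Y) = 4 - (Y + (42 + 8**2 + 13*8))/(Y + (3 + (1/9)*0)) = 4 - (Y + (42 + 64 + 104))/(Y + (3 + 0)) = 4 - (Y + 210)/(Y + 3) = 4 - (210 + Y)/(3 + Y))
(f(-1) + 216) + J(-4)*42 = (3*(-66 - 1)/(3 - 1) + 216) - 4*(-4)*42 = (3*(-67)/2 + 216) + 16*42 = (3*(1/2)*(-67) + 216) + 672 = (-201/2 + 216) + 672 = 231/2 + 672 = 1575/2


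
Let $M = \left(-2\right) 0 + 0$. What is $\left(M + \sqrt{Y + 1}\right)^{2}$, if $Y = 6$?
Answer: $7$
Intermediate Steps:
$M = 0$ ($M = 0 + 0 = 0$)
$\left(M + \sqrt{Y + 1}\right)^{2} = \left(0 + \sqrt{6 + 1}\right)^{2} = \left(0 + \sqrt{7}\right)^{2} = \left(\sqrt{7}\right)^{2} = 7$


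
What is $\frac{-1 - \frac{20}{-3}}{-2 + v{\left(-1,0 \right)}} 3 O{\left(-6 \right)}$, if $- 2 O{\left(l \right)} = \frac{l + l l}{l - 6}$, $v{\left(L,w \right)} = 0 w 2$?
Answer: $- \frac{85}{8} \approx -10.625$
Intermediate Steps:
$v{\left(L,w \right)} = 0$ ($v{\left(L,w \right)} = 0 \cdot 2 = 0$)
$O{\left(l \right)} = - \frac{l + l^{2}}{2 \left(-6 + l\right)}$ ($O{\left(l \right)} = - \frac{\left(l + l l\right) \frac{1}{l - 6}}{2} = - \frac{\left(l + l^{2}\right) \frac{1}{-6 + l}}{2} = - \frac{\frac{1}{-6 + l} \left(l + l^{2}\right)}{2} = - \frac{l + l^{2}}{2 \left(-6 + l\right)}$)
$\frac{-1 - \frac{20}{-3}}{-2 + v{\left(-1,0 \right)}} 3 O{\left(-6 \right)} = \frac{-1 - \frac{20}{-3}}{-2 + 0} \cdot 3 \left(\left(-1\right) \left(-6\right) \frac{1}{-12 + 2 \left(-6\right)} \left(1 - 6\right)\right) = \frac{-1 - - \frac{20}{3}}{-2} \cdot 3 \left(\left(-1\right) \left(-6\right) \frac{1}{-12 - 12} \left(-5\right)\right) = \left(-1 + \frac{20}{3}\right) \left(- \frac{1}{2}\right) 3 \left(\left(-1\right) \left(-6\right) \frac{1}{-24} \left(-5\right)\right) = \frac{17}{3} \left(- \frac{1}{2}\right) 3 \left(\left(-1\right) \left(-6\right) \left(- \frac{1}{24}\right) \left(-5\right)\right) = \left(- \frac{17}{6}\right) 3 \cdot \frac{5}{4} = \left(- \frac{17}{2}\right) \frac{5}{4} = - \frac{85}{8}$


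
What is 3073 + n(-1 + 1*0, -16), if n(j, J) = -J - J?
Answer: 3105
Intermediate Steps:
n(j, J) = -2*J
3073 + n(-1 + 1*0, -16) = 3073 - 2*(-16) = 3073 + 32 = 3105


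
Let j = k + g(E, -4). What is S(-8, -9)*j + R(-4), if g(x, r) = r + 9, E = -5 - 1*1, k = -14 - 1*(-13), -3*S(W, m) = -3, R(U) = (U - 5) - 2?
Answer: -7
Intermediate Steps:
R(U) = -7 + U (R(U) = (-5 + U) - 2 = -7 + U)
S(W, m) = 1 (S(W, m) = -1/3*(-3) = 1)
k = -1 (k = -14 + 13 = -1)
E = -6 (E = -5 - 1 = -6)
g(x, r) = 9 + r
j = 4 (j = -1 + (9 - 4) = -1 + 5 = 4)
S(-8, -9)*j + R(-4) = 1*4 + (-7 - 4) = 4 - 11 = -7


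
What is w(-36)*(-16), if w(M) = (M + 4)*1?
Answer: 512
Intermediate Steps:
w(M) = 4 + M (w(M) = (4 + M)*1 = 4 + M)
w(-36)*(-16) = (4 - 36)*(-16) = -32*(-16) = 512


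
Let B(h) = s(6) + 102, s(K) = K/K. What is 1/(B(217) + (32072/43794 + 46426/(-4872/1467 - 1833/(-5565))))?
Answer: -59422786677/915979752137183 ≈ -6.4873e-5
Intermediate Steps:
s(K) = 1
B(h) = 103 (B(h) = 1 + 102 = 103)
1/(B(217) + (32072/43794 + 46426/(-4872/1467 - 1833/(-5565)))) = 1/(103 + (32072/43794 + 46426/(-4872/1467 - 1833/(-5565)))) = 1/(103 + (32072*(1/43794) + 46426/(-4872*1/1467 - 1833*(-1/5565)))) = 1/(103 + (16036/21897 + 46426/(-1624/489 + 611/1855))) = 1/(103 + (16036/21897 + 46426/(-2713741/907095))) = 1/(103 + (16036/21897 + 46426*(-907095/2713741))) = 1/(103 + (16036/21897 - 42112792470/2713741)) = 1/(103 - 922100299164914/59422786677) = 1/(-915979752137183/59422786677) = -59422786677/915979752137183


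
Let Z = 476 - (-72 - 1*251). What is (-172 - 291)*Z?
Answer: -369937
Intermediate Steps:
Z = 799 (Z = 476 - (-72 - 251) = 476 - 1*(-323) = 476 + 323 = 799)
(-172 - 291)*Z = (-172 - 291)*799 = -463*799 = -369937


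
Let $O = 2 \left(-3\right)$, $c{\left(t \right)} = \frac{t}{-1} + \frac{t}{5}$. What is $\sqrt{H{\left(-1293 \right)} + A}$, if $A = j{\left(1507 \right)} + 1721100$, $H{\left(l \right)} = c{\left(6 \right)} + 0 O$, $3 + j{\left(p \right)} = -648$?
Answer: $\frac{\sqrt{43011105}}{5} \approx 1311.7$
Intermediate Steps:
$c{\left(t \right)} = - \frac{4 t}{5}$ ($c{\left(t \right)} = t \left(-1\right) + t \frac{1}{5} = - t + \frac{t}{5} = - \frac{4 t}{5}$)
$O = -6$
$j{\left(p \right)} = -651$ ($j{\left(p \right)} = -3 - 648 = -651$)
$H{\left(l \right)} = - \frac{24}{5}$ ($H{\left(l \right)} = \left(- \frac{4}{5}\right) 6 + 0 \left(-6\right) = - \frac{24}{5} + 0 = - \frac{24}{5}$)
$A = 1720449$ ($A = -651 + 1721100 = 1720449$)
$\sqrt{H{\left(-1293 \right)} + A} = \sqrt{- \frac{24}{5} + 1720449} = \sqrt{\frac{8602221}{5}} = \frac{\sqrt{43011105}}{5}$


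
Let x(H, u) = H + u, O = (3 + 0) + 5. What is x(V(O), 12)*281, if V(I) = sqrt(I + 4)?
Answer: 3372 + 562*sqrt(3) ≈ 4345.4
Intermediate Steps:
O = 8 (O = 3 + 5 = 8)
V(I) = sqrt(4 + I)
x(V(O), 12)*281 = (sqrt(4 + 8) + 12)*281 = (sqrt(12) + 12)*281 = (2*sqrt(3) + 12)*281 = (12 + 2*sqrt(3))*281 = 3372 + 562*sqrt(3)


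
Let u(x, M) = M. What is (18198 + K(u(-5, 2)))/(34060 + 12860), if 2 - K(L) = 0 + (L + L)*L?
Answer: 758/1955 ≈ 0.38772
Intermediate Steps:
K(L) = 2 - 2*L**2 (K(L) = 2 - (0 + (L + L)*L) = 2 - (0 + (2*L)*L) = 2 - (0 + 2*L**2) = 2 - 2*L**2)
(18198 + K(u(-5, 2)))/(34060 + 12860) = (18198 + (2 - 2*2**2))/(34060 + 12860) = (18198 + (2 - 2*4))/46920 = (18198 + (2 - 8))*(1/46920) = (18198 - 6)*(1/46920) = 18192*(1/46920) = 758/1955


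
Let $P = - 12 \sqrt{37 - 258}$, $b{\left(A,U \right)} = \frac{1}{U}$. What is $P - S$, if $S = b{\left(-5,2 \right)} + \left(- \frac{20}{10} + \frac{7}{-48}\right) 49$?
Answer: $\frac{5023}{48} - 12 i \sqrt{221} \approx 104.65 - 178.39 i$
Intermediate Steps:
$S = - \frac{5023}{48}$ ($S = \frac{1}{2} + \left(- \frac{20}{10} + \frac{7}{-48}\right) 49 = \frac{1}{2} + \left(\left(-20\right) \frac{1}{10} + 7 \left(- \frac{1}{48}\right)\right) 49 = \frac{1}{2} + \left(-2 - \frac{7}{48}\right) 49 = \frac{1}{2} - \frac{5047}{48} = - \frac{5023}{48} \approx -104.65$)
$P = - 12 i \sqrt{221}$ ($P = - 12 \sqrt{-221} = - 12 i \sqrt{221} \approx - 178.39 i$)
$P - S = - 12 i \sqrt{221} - - \frac{5023}{48} = - 12 i \sqrt{221} + \frac{5023}{48} = \frac{5023}{48} - 12 i \sqrt{221}$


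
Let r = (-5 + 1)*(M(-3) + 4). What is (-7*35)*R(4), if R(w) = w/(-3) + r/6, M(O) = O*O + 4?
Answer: 9310/3 ≈ 3103.3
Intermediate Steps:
M(O) = 4 + O² (M(O) = O² + 4 = 4 + O²)
r = -68 (r = (-5 + 1)*((4 + (-3)²) + 4) = -4*((4 + 9) + 4) = -4*(13 + 4) = -4*17 = -68)
R(w) = -34/3 - w/3 (R(w) = w/(-3) - 68/6 = w*(-⅓) - 68*⅙ = -w/3 - 34/3 = -34/3 - w/3)
(-7*35)*R(4) = (-7*35)*(-34/3 - ⅓*4) = -245*(-34/3 - 4/3) = -245*(-38/3) = 9310/3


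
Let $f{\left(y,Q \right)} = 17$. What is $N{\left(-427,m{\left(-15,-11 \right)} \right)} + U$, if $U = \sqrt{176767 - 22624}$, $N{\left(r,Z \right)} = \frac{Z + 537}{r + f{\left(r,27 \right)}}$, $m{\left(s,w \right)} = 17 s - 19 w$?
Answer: $- \frac{491}{410} + 9 \sqrt{1903} \approx 391.41$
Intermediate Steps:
$m{\left(s,w \right)} = - 19 w + 17 s$
$N{\left(r,Z \right)} = \frac{537 + Z}{17 + r}$ ($N{\left(r,Z \right)} = \frac{Z + 537}{r + 17} = \frac{537 + Z}{17 + r}$)
$U = 9 \sqrt{1903}$ ($U = \sqrt{154143} = 9 \sqrt{1903} \approx 392.61$)
$N{\left(-427,m{\left(-15,-11 \right)} \right)} + U = \frac{537 + \left(\left(-19\right) \left(-11\right) + 17 \left(-15\right)\right)}{17 - 427} + 9 \sqrt{1903} = \frac{537 + \left(209 - 255\right)}{-410} + 9 \sqrt{1903} = - \frac{537 - 46}{410} + 9 \sqrt{1903} = \left(- \frac{1}{410}\right) 491 + 9 \sqrt{1903} = - \frac{491}{410} + 9 \sqrt{1903}$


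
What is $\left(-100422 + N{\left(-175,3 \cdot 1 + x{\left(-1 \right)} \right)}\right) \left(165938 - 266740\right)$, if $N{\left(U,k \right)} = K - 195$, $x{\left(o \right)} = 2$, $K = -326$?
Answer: $10175256286$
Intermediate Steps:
$N{\left(U,k \right)} = -521$ ($N{\left(U,k \right)} = -326 - 195 = -521$)
$\left(-100422 + N{\left(-175,3 \cdot 1 + x{\left(-1 \right)} \right)}\right) \left(165938 - 266740\right) = \left(-100422 - 521\right) \left(165938 - 266740\right) = \left(-100943\right) \left(-100802\right) = 10175256286$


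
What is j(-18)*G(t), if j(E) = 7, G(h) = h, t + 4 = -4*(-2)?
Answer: 28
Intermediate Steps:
t = 4 (t = -4 - 4*(-2) = -4 + 8 = 4)
j(-18)*G(t) = 7*4 = 28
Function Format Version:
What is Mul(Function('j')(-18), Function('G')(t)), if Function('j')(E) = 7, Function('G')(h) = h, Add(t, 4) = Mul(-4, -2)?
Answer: 28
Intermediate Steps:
t = 4 (t = Add(-4, Mul(-4, -2)) = Add(-4, 8) = 4)
Mul(Function('j')(-18), Function('G')(t)) = Mul(7, 4) = 28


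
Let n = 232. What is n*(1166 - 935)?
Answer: 53592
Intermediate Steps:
n*(1166 - 935) = 232*(1166 - 935) = 232*231 = 53592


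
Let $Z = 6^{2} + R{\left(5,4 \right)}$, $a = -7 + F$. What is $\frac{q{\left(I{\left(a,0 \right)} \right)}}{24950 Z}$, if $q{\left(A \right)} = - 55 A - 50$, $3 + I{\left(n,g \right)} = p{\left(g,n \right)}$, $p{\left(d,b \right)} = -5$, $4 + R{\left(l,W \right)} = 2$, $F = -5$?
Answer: $\frac{39}{84830} \approx 0.00045974$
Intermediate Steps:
$R{\left(l,W \right)} = -2$ ($R{\left(l,W \right)} = -4 + 2 = -2$)
$a = -12$ ($a = -7 - 5 = -12$)
$Z = 34$ ($Z = 6^{2} - 2 = 36 - 2 = 34$)
$I{\left(n,g \right)} = -8$ ($I{\left(n,g \right)} = -3 - 5 = -8$)
$q{\left(A \right)} = -50 - 55 A$
$\frac{q{\left(I{\left(a,0 \right)} \right)}}{24950 Z} = \frac{-50 - -440}{24950 \cdot 34} = \frac{-50 + 440}{848300} = 390 \cdot \frac{1}{848300} = \frac{39}{84830}$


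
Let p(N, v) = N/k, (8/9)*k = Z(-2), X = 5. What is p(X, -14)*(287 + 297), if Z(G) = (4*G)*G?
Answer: 1460/9 ≈ 162.22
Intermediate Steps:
Z(G) = 4*G²
k = 18 (k = 9*(4*(-2)²)/8 = 9*(4*4)/8 = (9/8)*16 = 18)
p(N, v) = N/18
p(X, -14)*(287 + 297) = ((1/18)*5)*(287 + 297) = (5/18)*584 = 1460/9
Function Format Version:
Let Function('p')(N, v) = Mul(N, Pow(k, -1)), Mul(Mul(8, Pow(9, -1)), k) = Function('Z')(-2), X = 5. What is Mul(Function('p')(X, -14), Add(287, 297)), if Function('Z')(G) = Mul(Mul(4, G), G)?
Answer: Rational(1460, 9) ≈ 162.22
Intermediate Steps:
Function('Z')(G) = Mul(4, Pow(G, 2))
k = 18 (k = Mul(Rational(9, 8), Mul(4, Pow(-2, 2))) = Mul(Rational(9, 8), Mul(4, 4)) = Mul(Rational(9, 8), 16) = 18)
Function('p')(N, v) = Mul(Rational(1, 18), N) (Function('p')(N, v) = Mul(N, Pow(18, -1)) = Mul(N, Rational(1, 18)) = Mul(Rational(1, 18), N))
Mul(Function('p')(X, -14), Add(287, 297)) = Mul(Mul(Rational(1, 18), 5), Add(287, 297)) = Mul(Rational(5, 18), 584) = Rational(1460, 9)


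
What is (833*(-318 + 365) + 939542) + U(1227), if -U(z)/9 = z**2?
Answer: -12571068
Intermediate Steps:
U(z) = -9*z**2
(833*(-318 + 365) + 939542) + U(1227) = (833*(-318 + 365) + 939542) - 9*1227**2 = (833*47 + 939542) - 9*1505529 = (39151 + 939542) - 13549761 = 978693 - 13549761 = -12571068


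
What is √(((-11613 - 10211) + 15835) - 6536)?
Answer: 5*I*√501 ≈ 111.92*I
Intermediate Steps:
√(((-11613 - 10211) + 15835) - 6536) = √((-21824 + 15835) - 6536) = √(-5989 - 6536) = √(-12525) = 5*I*√501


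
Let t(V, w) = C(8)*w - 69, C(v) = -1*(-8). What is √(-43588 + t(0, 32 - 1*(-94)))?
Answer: I*√42649 ≈ 206.52*I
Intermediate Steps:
C(v) = 8
t(V, w) = -69 + 8*w (t(V, w) = 8*w - 69 = -69 + 8*w)
√(-43588 + t(0, 32 - 1*(-94))) = √(-43588 + (-69 + 8*(32 - 1*(-94)))) = √(-43588 + (-69 + 8*(32 + 94))) = √(-43588 + (-69 + 8*126)) = √(-43588 + (-69 + 1008)) = √(-43588 + 939) = √(-42649) = I*√42649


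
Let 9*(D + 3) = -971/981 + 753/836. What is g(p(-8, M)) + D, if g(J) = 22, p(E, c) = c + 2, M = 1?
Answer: 140166773/7381044 ≈ 18.990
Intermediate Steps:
p(E, c) = 2 + c
D = -22216195/7381044 (D = -3 + (-971/981 + 753/836)/9 = -3 + (1/9)*(-73063/820116) = -3 - 73063/7381044 = -22216195/7381044 ≈ -3.0099)
g(p(-8, M)) + D = 22 - 22216195/7381044 = 140166773/7381044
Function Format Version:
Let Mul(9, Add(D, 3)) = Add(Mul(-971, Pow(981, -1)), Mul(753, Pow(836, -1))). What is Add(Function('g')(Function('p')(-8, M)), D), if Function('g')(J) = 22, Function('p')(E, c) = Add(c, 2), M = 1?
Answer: Rational(140166773, 7381044) ≈ 18.990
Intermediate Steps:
Function('p')(E, c) = Add(2, c)
D = Rational(-22216195, 7381044) (D = Add(-3, Mul(Rational(1, 9), Add(Mul(-971, Pow(981, -1)), Mul(753, Pow(836, -1))))) = Add(-3, Mul(Rational(1, 9), Add(Mul(-971, Rational(1, 981)), Mul(753, Rational(1, 836))))) = Add(-3, Mul(Rational(1, 9), Add(Rational(-971, 981), Rational(753, 836)))) = Add(-3, Mul(Rational(1, 9), Rational(-73063, 820116))) = Add(-3, Rational(-73063, 7381044)) = Rational(-22216195, 7381044) ≈ -3.0099)
Add(Function('g')(Function('p')(-8, M)), D) = Add(22, Rational(-22216195, 7381044)) = Rational(140166773, 7381044)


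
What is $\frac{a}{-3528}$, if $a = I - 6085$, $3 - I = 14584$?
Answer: $\frac{10333}{1764} \approx 5.8577$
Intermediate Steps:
$I = -14581$ ($I = 3 - 14584 = -14581$)
$a = -20666$ ($a = -14581 - 6085 = -20666$)
$\frac{a}{-3528} = - \frac{20666}{-3528} = \left(-20666\right) \left(- \frac{1}{3528}\right) = \frac{10333}{1764}$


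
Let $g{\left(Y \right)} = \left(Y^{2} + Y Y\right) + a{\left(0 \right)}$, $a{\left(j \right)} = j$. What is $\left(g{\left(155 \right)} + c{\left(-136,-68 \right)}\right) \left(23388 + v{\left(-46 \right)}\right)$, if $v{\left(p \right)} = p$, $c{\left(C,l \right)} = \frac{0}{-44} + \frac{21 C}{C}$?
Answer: $1122073282$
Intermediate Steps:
$c{\left(C,l \right)} = 21$ ($c{\left(C,l \right)} = 0 \left(- \frac{1}{44}\right) + 21 = 0 + 21 = 21$)
$g{\left(Y \right)} = 2 Y^{2}$ ($g{\left(Y \right)} = \left(Y^{2} + Y Y\right) + 0 = \left(Y^{2} + Y^{2}\right) + 0 = 2 Y^{2} + 0 = 2 Y^{2}$)
$\left(g{\left(155 \right)} + c{\left(-136,-68 \right)}\right) \left(23388 + v{\left(-46 \right)}\right) = \left(2 \cdot 155^{2} + 21\right) \left(23388 - 46\right) = \left(2 \cdot 24025 + 21\right) 23342 = \left(48050 + 21\right) 23342 = 48071 \cdot 23342 = 1122073282$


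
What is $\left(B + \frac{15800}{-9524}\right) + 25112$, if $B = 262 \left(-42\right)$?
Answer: $\frac{33587198}{2381} \approx 14106.0$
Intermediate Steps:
$B = -11004$
$\left(B + \frac{15800}{-9524}\right) + 25112 = \left(-11004 + \frac{15800}{-9524}\right) + 25112 = \left(-11004 + 15800 \left(- \frac{1}{9524}\right)\right) + 25112 = \left(-11004 - \frac{3950}{2381}\right) + 25112 = - \frac{26204474}{2381} + 25112 = \frac{33587198}{2381}$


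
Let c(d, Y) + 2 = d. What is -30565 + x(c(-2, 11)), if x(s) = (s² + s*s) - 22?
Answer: -30555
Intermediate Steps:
c(d, Y) = -2 + d
x(s) = -22 + 2*s² (x(s) = (s² + s²) - 22 = 2*s² - 22 = -22 + 2*s²)
-30565 + x(c(-2, 11)) = -30565 + (-22 + 2*(-2 - 2)²) = -30565 + (-22 + 2*(-4)²) = -30565 + (-22 + 2*16) = -30565 + (-22 + 32) = -30565 + 10 = -30555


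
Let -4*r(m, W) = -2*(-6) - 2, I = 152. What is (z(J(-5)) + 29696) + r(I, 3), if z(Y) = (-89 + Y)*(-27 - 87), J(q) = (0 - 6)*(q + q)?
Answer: 65999/2 ≈ 33000.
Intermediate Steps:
J(q) = -12*q
z(Y) = 10146 - 114*Y (z(Y) = (-89 + Y)*(-114) = 10146 - 114*Y)
r(m, W) = -5/2 (r(m, W) = -(-2*(-6) - 2)/4 = -(12 - 2)/4 = -¼*10 = -5/2)
(z(J(-5)) + 29696) + r(I, 3) = ((10146 - (-1368)*(-5)) + 29696) - 5/2 = ((10146 - 114*60) + 29696) - 5/2 = ((10146 - 6840) + 29696) - 5/2 = (3306 + 29696) - 5/2 = 33002 - 5/2 = 65999/2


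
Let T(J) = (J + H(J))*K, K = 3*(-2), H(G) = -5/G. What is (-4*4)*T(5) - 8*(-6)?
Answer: 432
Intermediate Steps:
K = -6
T(J) = -6*J + 30/J (T(J) = (J - 5/J)*(-6) = -6*J + 30/J)
(-4*4)*T(5) - 8*(-6) = (-4*4)*(-6*5 + 30/5) - 8*(-6) = -16*(-30 + 30*(⅕)) + 48 = -16*(-30 + 6) + 48 = -16*(-24) + 48 = 384 + 48 = 432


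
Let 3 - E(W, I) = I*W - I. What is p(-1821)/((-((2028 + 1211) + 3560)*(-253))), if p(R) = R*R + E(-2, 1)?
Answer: 3316047/1720147 ≈ 1.9278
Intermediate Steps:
E(W, I) = 3 + I - I*W (E(W, I) = 3 - (I*W - I) = 3 - (-I + I*W) = 3 + (I - I*W) = 3 + I - I*W)
p(R) = 6 + R² (p(R) = R*R + (3 + 1 - 1*1*(-2)) = R² + (3 + 1 + 2) = R² + 6 = 6 + R²)
p(-1821)/((-((2028 + 1211) + 3560)*(-253))) = (6 + (-1821)²)/((-((2028 + 1211) + 3560)*(-253))) = (6 + 3316041)/((-(3239 + 3560)*(-253))) = 3316047/((-1*6799*(-253))) = 3316047/((-6799*(-253))) = 3316047/1720147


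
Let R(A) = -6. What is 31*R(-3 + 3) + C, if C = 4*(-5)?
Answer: -206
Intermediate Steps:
C = -20
31*R(-3 + 3) + C = 31*(-6) - 20 = -186 - 20 = -206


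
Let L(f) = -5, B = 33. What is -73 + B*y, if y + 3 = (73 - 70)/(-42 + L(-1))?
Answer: -8183/47 ≈ -174.11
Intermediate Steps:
y = -144/47 (y = -3 + (73 - 70)/(-42 - 5) = -3 + 3/(-47) = -3 + 3*(-1/47) = -3 - 3/47 = -144/47 ≈ -3.0638)
-73 + B*y = -73 + 33*(-144/47) = -73 - 4752/47 = -8183/47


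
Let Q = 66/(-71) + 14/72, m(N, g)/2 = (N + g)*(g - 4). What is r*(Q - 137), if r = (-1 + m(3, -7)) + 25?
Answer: -9857428/639 ≈ -15426.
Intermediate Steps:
m(N, g) = 2*(-4 + g)*(N + g) (m(N, g) = 2*((N + g)*(g - 4)) = 2*((N + g)*(-4 + g)) = 2*((-4 + g)*(N + g)) = 2*(-4 + g)*(N + g))
r = 112 (r = (-1 + (-8*3 - 8*(-7) + 2*(-7)**2 + 2*3*(-7))) + 25 = (-1 + (-24 + 56 + 2*49 - 42)) + 25 = (-1 + (-24 + 56 + 98 - 42)) + 25 = (-1 + 88) + 25 = 87 + 25 = 112)
Q = -1879/2556 (Q = 66*(-1/71) + 14*(1/72) = -66/71 + 7/36 = -1879/2556 ≈ -0.73513)
r*(Q - 137) = 112*(-1879/2556 - 137) = 112*(-352051/2556) = -9857428/639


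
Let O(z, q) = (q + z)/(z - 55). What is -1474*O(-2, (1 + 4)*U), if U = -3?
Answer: -25058/57 ≈ -439.61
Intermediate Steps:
O(z, q) = (q + z)/(-55 + z)
-1474*O(-2, (1 + 4)*U) = -1474*((1 + 4)*(-3) - 2)/(-55 - 2) = -1474*(5*(-3) - 2)/(-57) = -(-1474)*(-15 - 2)/57 = -(-1474)*(-17)/57 = -1474*17/57 = -25058/57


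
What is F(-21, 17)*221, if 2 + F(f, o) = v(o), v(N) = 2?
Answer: 0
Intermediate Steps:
F(f, o) = 0 (F(f, o) = -2 + 2 = 0)
F(-21, 17)*221 = 0*221 = 0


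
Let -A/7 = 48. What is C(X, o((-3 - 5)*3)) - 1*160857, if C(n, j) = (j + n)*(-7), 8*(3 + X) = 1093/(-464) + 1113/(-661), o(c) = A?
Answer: -388852741553/2453632 ≈ -1.5848e+5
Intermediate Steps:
A = -336 (A = -7*48 = -336)
o(c) = -336
X = -8599801/2453632 (X = -3 + (1093/(-464) + 1113/(-661))/8 = -3 + (1093*(-1/464) + 1113*(-1/661))/8 = -3 + (-1093/464 - 1113/661)/8 = -3 + (1/8)*(-1238905/306704) = -3 - 1238905/2453632 = -8599801/2453632 ≈ -3.5049)
C(n, j) = -7*j - 7*n
C(X, o((-3 - 5)*3)) - 1*160857 = (-7*(-336) - 7*(-8599801/2453632)) - 1*160857 = (2352 + 60198607/2453632) - 160857 = 5831141071/2453632 - 160857 = -388852741553/2453632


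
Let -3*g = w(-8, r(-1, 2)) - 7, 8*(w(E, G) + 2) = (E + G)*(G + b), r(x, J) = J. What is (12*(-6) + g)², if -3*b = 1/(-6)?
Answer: 24314761/5184 ≈ 4690.3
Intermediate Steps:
b = 1/18 (b = -⅓/(-6) = -⅓*(-⅙) = 1/18 ≈ 0.055556)
w(E, G) = -2 + (1/18 + G)*(E + G)/8 (w(E, G) = -2 + ((E + G)*(G + 1/18))/8 = -2 + ((E + G)*(1/18 + G))/8 = -2 + ((1/18 + G)*(E + G))/8 = -2 + (1/18 + G)*(E + G)/8)
g = 253/72 (g = -((-2 + (⅛)*2² + (1/144)*(-8) + (1/144)*2 + (⅛)*(-8)*2) - 7)/3 = -((-2 + (⅛)*4 - 1/18 + 1/72 - 2) - 7)/3 = -((-2 + ½ - 1/18 + 1/72 - 2) - 7)/3 = -(-85/24 - 7)/3 = -⅓*(-253/24) = 253/72 ≈ 3.5139)
(12*(-6) + g)² = (12*(-6) + 253/72)² = (-72 + 253/72)² = (-4931/72)² = 24314761/5184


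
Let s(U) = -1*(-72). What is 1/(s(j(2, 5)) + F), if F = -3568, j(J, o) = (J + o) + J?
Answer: -1/3496 ≈ -0.00028604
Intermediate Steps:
j(J, o) = o + 2*J
s(U) = 72
1/(s(j(2, 5)) + F) = 1/(72 - 3568) = 1/(-3496) = -1/3496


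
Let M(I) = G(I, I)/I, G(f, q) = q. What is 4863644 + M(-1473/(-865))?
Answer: 4863645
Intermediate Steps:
M(I) = 1 (M(I) = I/I = 1)
4863644 + M(-1473/(-865)) = 4863644 + 1 = 4863645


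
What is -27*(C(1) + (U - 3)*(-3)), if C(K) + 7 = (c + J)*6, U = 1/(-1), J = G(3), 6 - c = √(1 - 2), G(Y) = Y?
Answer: -1593 + 162*I ≈ -1593.0 + 162.0*I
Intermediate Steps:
c = 6 - I (c = 6 - √(1 - 2) = 6 - √(-1) = 6 - I ≈ 6.0 - 1.0*I)
J = 3
U = -1
C(K) = 47 - 6*I (C(K) = -7 + ((6 - I) + 3)*6 = -7 + (9 - I)*6 = -7 + (54 - 6*I) = 47 - 6*I)
-27*(C(1) + (U - 3)*(-3)) = -27*((47 - 6*I) + (-1 - 3)*(-3)) = -27*((47 - 6*I) - 4*(-3)) = -27*((47 - 6*I) + 12) = -27*(59 - 6*I) = -1593 + 162*I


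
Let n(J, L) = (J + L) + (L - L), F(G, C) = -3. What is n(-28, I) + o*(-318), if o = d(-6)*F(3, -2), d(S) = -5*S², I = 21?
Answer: -171727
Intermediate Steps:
n(J, L) = J + L (n(J, L) = (J + L) + 0 = J + L)
o = 540 (o = -5*(-6)²*(-3) = -5*36*(-3) = -180*(-3) = 540)
n(-28, I) + o*(-318) = (-28 + 21) + 540*(-318) = -7 - 171720 = -171727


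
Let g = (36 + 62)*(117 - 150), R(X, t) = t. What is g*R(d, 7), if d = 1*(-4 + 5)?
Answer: -22638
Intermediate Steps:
d = 1 (d = 1*1 = 1)
g = -3234 (g = 98*(-33) = -3234)
g*R(d, 7) = -3234*7 = -22638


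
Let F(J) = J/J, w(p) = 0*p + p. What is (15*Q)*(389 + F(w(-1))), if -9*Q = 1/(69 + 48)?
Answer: -50/9 ≈ -5.5556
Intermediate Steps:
w(p) = p (w(p) = 0 + p = p)
F(J) = 1
Q = -1/1053 (Q = -1/(9*(69 + 48)) = -1/9/117 = -1/9*1/117 = -1/1053 ≈ -0.00094967)
(15*Q)*(389 + F(w(-1))) = (15*(-1/1053))*(389 + 1) = -5/351*390 = -50/9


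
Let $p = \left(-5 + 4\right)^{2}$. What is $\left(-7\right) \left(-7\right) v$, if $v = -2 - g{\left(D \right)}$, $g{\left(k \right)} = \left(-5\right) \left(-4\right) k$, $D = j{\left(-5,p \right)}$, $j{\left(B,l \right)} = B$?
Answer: $4802$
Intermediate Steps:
$p = 1$ ($p = \left(-1\right)^{2} = 1$)
$D = -5$
$g{\left(k \right)} = 20 k$
$v = 98$ ($v = -2 - 20 \left(-5\right) = -2 - -100 = -2 + 100 = 98$)
$\left(-7\right) \left(-7\right) v = \left(-7\right) \left(-7\right) 98 = 49 \cdot 98 = 4802$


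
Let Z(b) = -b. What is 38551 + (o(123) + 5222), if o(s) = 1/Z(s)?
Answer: 5384078/123 ≈ 43773.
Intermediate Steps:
o(s) = -1/s (o(s) = 1/(-s) = -1/s)
38551 + (o(123) + 5222) = 38551 + (-1/123 + 5222) = 38551 + 642305/123 = 5384078/123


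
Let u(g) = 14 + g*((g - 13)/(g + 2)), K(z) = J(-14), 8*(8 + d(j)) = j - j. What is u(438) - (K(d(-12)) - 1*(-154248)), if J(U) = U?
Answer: -6767065/44 ≈ -1.5380e+5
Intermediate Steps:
d(j) = -8 (d(j) = -8 + (j - j)/8 = -8 + (⅛)*0 = -8 + 0 = -8)
K(z) = -14
u(g) = 14 + g*(-13 + g)/(2 + g) (u(g) = 14 + g*((-13 + g)/(2 + g)) = 14 + g*(-13 + g)/(2 + g))
u(438) - (K(d(-12)) - 1*(-154248)) = (28 + 438 + 438²)/(2 + 438) - (-14 - 1*(-154248)) = (28 + 438 + 191844)/440 - (-14 + 154248) = (1/440)*192310 - 1*154234 = 19231/44 - 154234 = -6767065/44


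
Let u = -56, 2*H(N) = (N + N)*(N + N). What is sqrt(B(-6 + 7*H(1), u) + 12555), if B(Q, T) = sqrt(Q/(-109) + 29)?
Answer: sqrt(149165955 + 109*sqrt(343677))/109 ≈ 112.07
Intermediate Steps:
H(N) = 2*N**2 (H(N) = ((N + N)*(N + N))/2 = ((2*N)*(2*N))/2 = (4*N**2)/2 = 2*N**2)
B(Q, T) = sqrt(29 - Q/109) (B(Q, T) = sqrt(Q*(-1/109) + 29) = sqrt(-Q/109 + 29) = sqrt(29 - Q/109))
sqrt(B(-6 + 7*H(1), u) + 12555) = sqrt(sqrt(344549 - 109*(-6 + 7*(2*1**2)))/109 + 12555) = sqrt(sqrt(344549 - 109*(-6 + 7*(2*1)))/109 + 12555) = sqrt(sqrt(344549 - 109*(-6 + 7*2))/109 + 12555) = sqrt(sqrt(344549 - 109*(-6 + 14))/109 + 12555) = sqrt(sqrt(344549 - 109*8)/109 + 12555) = sqrt(sqrt(344549 - 872)/109 + 12555) = sqrt(sqrt(343677)/109 + 12555) = sqrt(12555 + sqrt(343677)/109)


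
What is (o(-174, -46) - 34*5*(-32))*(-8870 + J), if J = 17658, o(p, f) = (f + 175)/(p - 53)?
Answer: 10850991788/227 ≈ 4.7802e+7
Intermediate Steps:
o(p, f) = (175 + f)/(-53 + p)
(o(-174, -46) - 34*5*(-32))*(-8870 + J) = ((175 - 46)/(-53 - 174) - 34*5*(-32))*(-8870 + 17658) = (129/(-227) - 170*(-32))*8788 = (-1/227*129 + 5440)*8788 = (-129/227 + 5440)*8788 = (1234751/227)*8788 = 10850991788/227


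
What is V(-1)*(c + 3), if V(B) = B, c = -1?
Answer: -2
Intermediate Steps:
V(-1)*(c + 3) = -(-1 + 3) = -1*2 = -2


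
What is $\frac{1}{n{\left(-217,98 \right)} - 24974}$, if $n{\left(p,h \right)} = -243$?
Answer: $- \frac{1}{25217} \approx -3.9656 \cdot 10^{-5}$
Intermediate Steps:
$\frac{1}{n{\left(-217,98 \right)} - 24974} = \frac{1}{-243 - 24974} = \frac{1}{-25217} = - \frac{1}{25217}$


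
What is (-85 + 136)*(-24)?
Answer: -1224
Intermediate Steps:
(-85 + 136)*(-24) = 51*(-24) = -1224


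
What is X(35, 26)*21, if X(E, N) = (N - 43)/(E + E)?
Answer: -51/10 ≈ -5.1000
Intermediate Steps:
X(E, N) = (-43 + N)/(2*E) (X(E, N) = (-43 + N)/((2*E)) = (-43 + N)*(1/(2*E)) = (-43 + N)/(2*E))
X(35, 26)*21 = ((½)*(-43 + 26)/35)*21 = ((½)*(1/35)*(-17))*21 = -17/70*21 = -51/10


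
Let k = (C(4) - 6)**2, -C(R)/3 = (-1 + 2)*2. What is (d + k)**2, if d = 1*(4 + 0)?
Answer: 21904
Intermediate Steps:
C(R) = -6 (C(R) = -3*(-1 + 2)*2 = -3*2 = -6)
k = 144 (k = (-6 - 6)**2 = (-12)**2 = 144)
d = 4 (d = 1*4 = 4)
(d + k)**2 = (4 + 144)**2 = 148**2 = 21904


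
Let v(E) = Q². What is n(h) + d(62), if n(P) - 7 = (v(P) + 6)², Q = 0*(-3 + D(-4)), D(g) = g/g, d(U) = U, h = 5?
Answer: 105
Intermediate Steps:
D(g) = 1
Q = 0 (Q = 0*(-3 + 1) = 0*(-2) = 0)
v(E) = 0 (v(E) = 0² = 0)
n(P) = 43 (n(P) = 7 + (0 + 6)² = 7 + 6² = 7 + 36 = 43)
n(h) + d(62) = 43 + 62 = 105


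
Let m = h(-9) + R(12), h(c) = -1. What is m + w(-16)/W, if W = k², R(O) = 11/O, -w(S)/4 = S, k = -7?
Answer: 719/588 ≈ 1.2228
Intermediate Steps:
w(S) = -4*S
m = -1/12 (m = -1 + 11/12 = -1/12 ≈ -0.083333)
W = 49 (W = (-7)² = 49)
m + w(-16)/W = -1/12 - 4*(-16)/49 = -1/12 + 64*(1/49) = -1/12 + 64/49 = 719/588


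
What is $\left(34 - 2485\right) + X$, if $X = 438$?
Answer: $-2013$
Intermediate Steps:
$\left(34 - 2485\right) + X = \left(34 - 2485\right) + 438 = -2451 + 438 = -2013$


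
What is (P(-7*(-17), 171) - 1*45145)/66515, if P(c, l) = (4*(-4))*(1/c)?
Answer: -5372271/7915285 ≈ -0.67872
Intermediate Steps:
P(c, l) = -16/c
(P(-7*(-17), 171) - 1*45145)/66515 = (-16/((-7*(-17))) - 1*45145)/66515 = (-16/119 - 45145)*(1/66515) = -5372271/119*1/66515 = -5372271/7915285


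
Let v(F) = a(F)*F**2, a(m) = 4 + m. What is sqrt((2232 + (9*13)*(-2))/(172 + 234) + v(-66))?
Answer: 3*I*sqrt(1236577139)/203 ≈ 519.68*I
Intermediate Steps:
v(F) = F**2*(4 + F) (v(F) = (4 + F)*F**2 = F**2*(4 + F))
sqrt((2232 + (9*13)*(-2))/(172 + 234) + v(-66)) = sqrt((2232 + (9*13)*(-2))/(172 + 234) + (-66)**2*(4 - 66)) = sqrt((2232 + 117*(-2))/406 + 4356*(-62)) = sqrt((2232 - 234)*(1/406) - 270072) = sqrt(1998*(1/406) - 270072) = sqrt(999/203 - 270072) = sqrt(-54823617/203) = 3*I*sqrt(1236577139)/203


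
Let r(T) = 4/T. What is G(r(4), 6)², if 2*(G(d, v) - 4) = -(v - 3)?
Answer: 25/4 ≈ 6.2500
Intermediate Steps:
G(d, v) = 11/2 - v/2 (G(d, v) = 4 + (-(v - 3))/2 = 4 + (-(-3 + v))/2 = 4 + (3 - v)/2 = 4 + (3/2 - v/2) = 11/2 - v/2)
G(r(4), 6)² = (11/2 - ½*6)² = (11/2 - 3)² = (5/2)² = 25/4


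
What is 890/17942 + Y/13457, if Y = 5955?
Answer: 59410670/120722747 ≈ 0.49213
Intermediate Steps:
890/17942 + Y/13457 = 890/17942 + 5955/13457 = 890*(1/17942) + 5955*(1/13457) = 445/8971 + 5955/13457 = 59410670/120722747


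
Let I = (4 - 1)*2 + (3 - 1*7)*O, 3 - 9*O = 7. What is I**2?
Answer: 4900/81 ≈ 60.494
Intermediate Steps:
O = -4/9 (O = 1/3 - 1/9*7 = 1/3 - 7/9 = -4/9 ≈ -0.44444)
I = 70/9 (I = (4 - 1)*2 + (3 - 1*7)*(-4/9) = 3*2 + (3 - 7)*(-4/9) = 6 - 4*(-4/9) = 6 + 16/9 = 70/9 ≈ 7.7778)
I**2 = (70/9)**2 = 4900/81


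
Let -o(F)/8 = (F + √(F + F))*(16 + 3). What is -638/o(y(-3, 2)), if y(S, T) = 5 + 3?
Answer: 319/912 ≈ 0.34978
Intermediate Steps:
y(S, T) = 8
o(F) = -152*F - 152*√2*√F (o(F) = -8*(F + √(F + F))*(16 + 3) = -8*(F + √(2*F))*19 = -8*(F + √2*√F)*19 = -8*(19*F + 19*√2*√F) = -152*F - 152*√2*√F)
-638/o(y(-3, 2)) = -638/(-152*8 - 152*√2*√8) = -638/(-1216 - 152*√2*2*√2) = -638/(-1216 - 608) = -638/(-1824) = -638*(-1/1824) = 319/912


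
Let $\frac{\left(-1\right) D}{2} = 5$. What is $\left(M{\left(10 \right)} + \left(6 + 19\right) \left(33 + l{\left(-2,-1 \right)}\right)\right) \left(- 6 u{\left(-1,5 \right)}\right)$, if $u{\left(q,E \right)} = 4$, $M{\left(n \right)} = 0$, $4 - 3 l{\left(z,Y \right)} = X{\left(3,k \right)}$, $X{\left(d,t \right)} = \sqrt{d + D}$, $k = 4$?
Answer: $-20600 + 200 i \sqrt{7} \approx -20600.0 + 529.15 i$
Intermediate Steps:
$D = -10$ ($D = \left(-2\right) 5 = -10$)
$X{\left(d,t \right)} = \sqrt{-10 + d}$ ($X{\left(d,t \right)} = \sqrt{d - 10} = \sqrt{-10 + d}$)
$l{\left(z,Y \right)} = \frac{4}{3} - \frac{i \sqrt{7}}{3}$ ($l{\left(z,Y \right)} = \frac{4}{3} - \frac{\sqrt{-10 + 3}}{3} = \frac{4}{3} - \frac{\sqrt{-7}}{3} = \frac{4}{3} - \frac{i \sqrt{7}}{3}$)
$\left(M{\left(10 \right)} + \left(6 + 19\right) \left(33 + l{\left(-2,-1 \right)}\right)\right) \left(- 6 u{\left(-1,5 \right)}\right) = \left(0 + \left(6 + 19\right) \left(33 + \left(\frac{4}{3} - \frac{i \sqrt{7}}{3}\right)\right)\right) \left(\left(-6\right) 4\right) = \left(0 + 25 \left(\frac{103}{3} - \frac{i \sqrt{7}}{3}\right)\right) \left(-24\right) = \left(0 + \left(\frac{2575}{3} - \frac{25 i \sqrt{7}}{3}\right)\right) \left(-24\right) = \left(\frac{2575}{3} - \frac{25 i \sqrt{7}}{3}\right) \left(-24\right) = -20600 + 200 i \sqrt{7}$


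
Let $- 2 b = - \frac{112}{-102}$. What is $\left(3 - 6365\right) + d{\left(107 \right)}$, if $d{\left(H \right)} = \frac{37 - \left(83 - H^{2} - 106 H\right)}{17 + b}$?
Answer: $- \frac{4177723}{839} \approx -4979.4$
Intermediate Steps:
$b = - \frac{28}{51}$ ($b = - \frac{\left(-112\right) \frac{1}{-102}}{2} = - \frac{\left(-112\right) \left(- \frac{1}{102}\right)}{2} = \left(- \frac{1}{2}\right) \frac{56}{51} = - \frac{28}{51} \approx -0.54902$)
$d{\left(H \right)} = - \frac{2346}{839} + \frac{51 H^{2}}{839} + \frac{5406 H}{839}$ ($d{\left(H \right)} = \frac{37 - \left(83 - H^{2} - 106 H\right)}{17 - \frac{28}{51}} = \frac{37 + \left(-83 + H^{2} + 106 H\right)}{\frac{839}{51}} = \left(-46 + H^{2} + 106 H\right) \frac{51}{839} = - \frac{2346}{839} + \frac{51 H^{2}}{839} + \frac{5406 H}{839}$)
$\left(3 - 6365\right) + d{\left(107 \right)} = \left(3 - 6365\right) + \left(- \frac{2346}{839} + \frac{51 \cdot 107^{2}}{839} + \frac{5406}{839} \cdot 107\right) = \left(3 - 6365\right) + \left(- \frac{2346}{839} + \frac{51}{839} \cdot 11449 + \frac{578442}{839}\right) = -6362 + \left(- \frac{2346}{839} + \frac{583899}{839} + \frac{578442}{839}\right) = -6362 + \frac{1159995}{839} = - \frac{4177723}{839}$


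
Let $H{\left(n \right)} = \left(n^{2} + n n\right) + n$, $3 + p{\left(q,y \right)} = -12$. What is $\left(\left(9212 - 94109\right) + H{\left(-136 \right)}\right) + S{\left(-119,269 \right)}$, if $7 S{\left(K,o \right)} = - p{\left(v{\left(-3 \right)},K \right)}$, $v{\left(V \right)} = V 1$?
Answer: $- \frac{336272}{7} \approx -48039.0$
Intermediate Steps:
$v{\left(V \right)} = V$
$p{\left(q,y \right)} = -15$ ($p{\left(q,y \right)} = -3 - 12 = -15$)
$H{\left(n \right)} = n + 2 n^{2}$ ($H{\left(n \right)} = \left(n^{2} + n^{2}\right) + n = 2 n^{2} + n = n + 2 n^{2}$)
$S{\left(K,o \right)} = \frac{15}{7}$ ($S{\left(K,o \right)} = \frac{\left(-1\right) \left(-15\right)}{7} = \frac{1}{7} \cdot 15 = \frac{15}{7}$)
$\left(\left(9212 - 94109\right) + H{\left(-136 \right)}\right) + S{\left(-119,269 \right)} = \left(\left(9212 - 94109\right) - 136 \left(1 + 2 \left(-136\right)\right)\right) + \frac{15}{7} = \left(\left(9212 - 94109\right) - 136 \left(1 - 272\right)\right) + \frac{15}{7} = \left(-84897 - -36856\right) + \frac{15}{7} = \left(-84897 + 36856\right) + \frac{15}{7} = -48041 + \frac{15}{7} = - \frac{336272}{7}$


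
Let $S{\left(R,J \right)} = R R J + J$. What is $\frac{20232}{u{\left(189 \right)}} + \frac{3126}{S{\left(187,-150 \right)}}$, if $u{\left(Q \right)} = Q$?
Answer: $\frac{1965303059}{18359250} \approx 107.05$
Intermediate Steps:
$S{\left(R,J \right)} = J + J R^{2}$ ($S{\left(R,J \right)} = R^{2} J + J = J R^{2} + J = J + J R^{2}$)
$\frac{20232}{u{\left(189 \right)}} + \frac{3126}{S{\left(187,-150 \right)}} = \frac{20232}{189} + \frac{3126}{\left(-150\right) \left(1 + 187^{2}\right)} = 20232 \cdot \frac{1}{189} + \frac{3126}{\left(-150\right) \left(1 + 34969\right)} = \frac{2248}{21} + \frac{3126}{\left(-150\right) 34970} = \frac{2248}{21} + \frac{3126}{-5245500} = \frac{2248}{21} + 3126 \left(- \frac{1}{5245500}\right) = \frac{2248}{21} - \frac{521}{874250} = \frac{1965303059}{18359250}$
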